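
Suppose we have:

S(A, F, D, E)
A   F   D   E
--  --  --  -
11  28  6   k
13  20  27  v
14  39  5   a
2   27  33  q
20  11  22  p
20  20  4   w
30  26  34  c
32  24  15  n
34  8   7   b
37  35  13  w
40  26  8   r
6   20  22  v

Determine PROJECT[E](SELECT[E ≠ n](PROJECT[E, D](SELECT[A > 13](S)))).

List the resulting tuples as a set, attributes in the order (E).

Apply σ_{A > 13}; surviving tuples: {(14, 39, 5, a), (20, 11, 22, p), (20, 20, 4, w), (30, 26, 34, c), (32, 24, 15, n), (34, 8, 7, b), (37, 35, 13, w), (40, 26, 8, r)}
π_{E, D} gives {(a, 5), (b, 7), (c, 34), (n, 15), (p, 22), (r, 8), (w, 13), (w, 4)}.
Apply σ_{E ≠ n}; surviving tuples: {(a, 5), (b, 7), (c, 34), (p, 22), (r, 8), (w, 13), (w, 4)}
π_{E} gives {a, b, c, p, r, w} (1 duplicate(s) eliminated).

{a, b, c, p, r, w}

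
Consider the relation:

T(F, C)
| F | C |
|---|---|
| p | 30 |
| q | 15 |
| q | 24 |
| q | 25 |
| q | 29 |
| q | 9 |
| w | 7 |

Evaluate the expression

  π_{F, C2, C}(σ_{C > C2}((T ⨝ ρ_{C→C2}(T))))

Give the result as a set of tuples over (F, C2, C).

{(q, 15, 24), (q, 15, 25), (q, 15, 29), (q, 24, 25), (q, 24, 29), (q, 25, 29), (q, 9, 15), (q, 9, 24), (q, 9, 25), (q, 9, 29)}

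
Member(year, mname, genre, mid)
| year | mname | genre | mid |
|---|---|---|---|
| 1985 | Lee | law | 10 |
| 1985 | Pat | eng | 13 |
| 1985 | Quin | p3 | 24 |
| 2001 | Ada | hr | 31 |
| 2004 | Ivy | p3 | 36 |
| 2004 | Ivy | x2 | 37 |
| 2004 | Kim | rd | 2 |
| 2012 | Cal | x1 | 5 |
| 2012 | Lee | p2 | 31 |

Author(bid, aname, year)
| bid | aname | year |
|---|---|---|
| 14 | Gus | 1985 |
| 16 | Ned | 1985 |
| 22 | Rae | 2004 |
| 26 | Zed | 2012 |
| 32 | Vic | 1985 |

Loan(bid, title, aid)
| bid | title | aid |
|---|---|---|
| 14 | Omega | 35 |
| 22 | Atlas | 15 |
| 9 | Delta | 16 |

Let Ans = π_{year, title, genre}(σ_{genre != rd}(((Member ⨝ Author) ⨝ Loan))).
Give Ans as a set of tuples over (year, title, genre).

Joining Member and Author on year yields {(1985, Lee, law, 10, 14, Gus), (1985, Lee, law, 10, 16, Ned), (1985, Lee, law, 10, 32, Vic), (1985, Pat, eng, 13, 14, Gus), (1985, Pat, eng, 13, 16, Ned), (1985, Pat, eng, 13, 32, Vic), (1985, Quin, p3, 24, 14, Gus), (1985, Quin, p3, 24, 16, Ned), (1985, Quin, p3, 24, 32, Vic), (2004, Ivy, p3, 36, 22, Rae), (2004, Ivy, x2, 37, 22, Rae), (2004, Kim, rd, 2, 22, Rae), (2012, Cal, x1, 5, 26, Zed), (2012, Lee, p2, 31, 26, Zed)}.
Joining (Member ⨝ Author) and Loan on bid yields {(1985, Lee, law, 10, 14, Gus, Omega, 35), (1985, Pat, eng, 13, 14, Gus, Omega, 35), (1985, Quin, p3, 24, 14, Gus, Omega, 35), (2004, Ivy, p3, 36, 22, Rae, Atlas, 15), (2004, Ivy, x2, 37, 22, Rae, Atlas, 15), (2004, Kim, rd, 2, 22, Rae, Atlas, 15)}.
Apply σ_{genre != rd}; surviving tuples: {(1985, Lee, law, 10, 14, Gus, Omega, 35), (1985, Pat, eng, 13, 14, Gus, Omega, 35), (1985, Quin, p3, 24, 14, Gus, Omega, 35), (2004, Ivy, p3, 36, 22, Rae, Atlas, 15), (2004, Ivy, x2, 37, 22, Rae, Atlas, 15)}
π[year, title, genre]: project onto (year, title, genre) → {(1985, Omega, eng), (1985, Omega, law), (1985, Omega, p3), (2004, Atlas, p3), (2004, Atlas, x2)}

{(1985, Omega, eng), (1985, Omega, law), (1985, Omega, p3), (2004, Atlas, p3), (2004, Atlas, x2)}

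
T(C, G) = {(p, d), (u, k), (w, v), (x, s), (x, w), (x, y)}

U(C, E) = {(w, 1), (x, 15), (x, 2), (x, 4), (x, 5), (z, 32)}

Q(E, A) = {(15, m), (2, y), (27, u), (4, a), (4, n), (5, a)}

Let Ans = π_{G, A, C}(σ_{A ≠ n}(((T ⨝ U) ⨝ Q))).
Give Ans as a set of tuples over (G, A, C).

{(s, a, x), (s, m, x), (s, y, x), (w, a, x), (w, m, x), (w, y, x), (y, a, x), (y, m, x), (y, y, x)}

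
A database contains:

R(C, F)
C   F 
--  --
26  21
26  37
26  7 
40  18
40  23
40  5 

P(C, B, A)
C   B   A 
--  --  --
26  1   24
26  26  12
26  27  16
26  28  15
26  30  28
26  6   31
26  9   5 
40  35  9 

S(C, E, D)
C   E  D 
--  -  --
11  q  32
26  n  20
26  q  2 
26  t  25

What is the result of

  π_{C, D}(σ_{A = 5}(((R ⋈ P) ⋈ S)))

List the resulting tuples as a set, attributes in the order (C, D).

Joining R and P on C yields {(26, 21, 1, 24), (26, 21, 26, 12), (26, 21, 27, 16), (26, 21, 28, 15), (26, 21, 30, 28), (26, 21, 6, 31), (26, 21, 9, 5), (26, 37, 1, 24), (26, 37, 26, 12), (26, 37, 27, 16), (26, 37, 28, 15), (26, 37, 30, 28), (26, 37, 6, 31), (26, 37, 9, 5), (26, 7, 1, 24), (26, 7, 26, 12), (26, 7, 27, 16), (26, 7, 28, 15), (26, 7, 30, 28), (26, 7, 6, 31), (26, 7, 9, 5), (40, 18, 35, 9), (40, 23, 35, 9), (40, 5, 35, 9)}.
Joining (R ⋈ P) and S on C yields {(26, 21, 1, 24, n, 20), (26, 21, 1, 24, q, 2), (26, 21, 1, 24, t, 25), (26, 21, 26, 12, n, 20), (26, 21, 26, 12, q, 2), (26, 21, 26, 12, t, 25), (26, 21, 27, 16, n, 20), (26, 21, 27, 16, q, 2), (26, 21, 27, 16, t, 25), (26, 21, 28, 15, n, 20), (26, 21, 28, 15, q, 2), (26, 21, 28, 15, t, 25), (26, 21, 30, 28, n, 20), (26, 21, 30, 28, q, 2), (26, 21, 30, 28, t, 25), (26, 21, 6, 31, n, 20), (26, 21, 6, 31, q, 2), (26, 21, 6, 31, t, 25), (26, 21, 9, 5, n, 20), (26, 21, 9, 5, q, 2), (26, 21, 9, 5, t, 25), (26, 37, 1, 24, n, 20), (26, 37, 1, 24, q, 2), (26, 37, 1, 24, t, 25), (26, 37, 26, 12, n, 20), (26, 37, 26, 12, q, 2), (26, 37, 26, 12, t, 25), (26, 37, 27, 16, n, 20), (26, 37, 27, 16, q, 2), (26, 37, 27, 16, t, 25), (26, 37, 28, 15, n, 20), (26, 37, 28, 15, q, 2), (26, 37, 28, 15, t, 25), (26, 37, 30, 28, n, 20), (26, 37, 30, 28, q, 2), (26, 37, 30, 28, t, 25), (26, 37, 6, 31, n, 20), (26, 37, 6, 31, q, 2), (26, 37, 6, 31, t, 25), (26, 37, 9, 5, n, 20), (26, 37, 9, 5, q, 2), (26, 37, 9, 5, t, 25), (26, 7, 1, 24, n, 20), (26, 7, 1, 24, q, 2), (26, 7, 1, 24, t, 25), (26, 7, 26, 12, n, 20), (26, 7, 26, 12, q, 2), (26, 7, 26, 12, t, 25), (26, 7, 27, 16, n, 20), (26, 7, 27, 16, q, 2), (26, 7, 27, 16, t, 25), (26, 7, 28, 15, n, 20), (26, 7, 28, 15, q, 2), (26, 7, 28, 15, t, 25), (26, 7, 30, 28, n, 20), (26, 7, 30, 28, q, 2), (26, 7, 30, 28, t, 25), (26, 7, 6, 31, n, 20), (26, 7, 6, 31, q, 2), (26, 7, 6, 31, t, 25), (26, 7, 9, 5, n, 20), (26, 7, 9, 5, q, 2), (26, 7, 9, 5, t, 25)}.
Apply σ_{A = 5}; surviving tuples: {(26, 21, 9, 5, n, 20), (26, 21, 9, 5, q, 2), (26, 21, 9, 5, t, 25), (26, 37, 9, 5, n, 20), (26, 37, 9, 5, q, 2), (26, 37, 9, 5, t, 25), (26, 7, 9, 5, n, 20), (26, 7, 9, 5, q, 2), (26, 7, 9, 5, t, 25)}
Keep only column(s) C, D (6 duplicate(s) eliminated): {(26, 2), (26, 20), (26, 25)}

{(26, 2), (26, 20), (26, 25)}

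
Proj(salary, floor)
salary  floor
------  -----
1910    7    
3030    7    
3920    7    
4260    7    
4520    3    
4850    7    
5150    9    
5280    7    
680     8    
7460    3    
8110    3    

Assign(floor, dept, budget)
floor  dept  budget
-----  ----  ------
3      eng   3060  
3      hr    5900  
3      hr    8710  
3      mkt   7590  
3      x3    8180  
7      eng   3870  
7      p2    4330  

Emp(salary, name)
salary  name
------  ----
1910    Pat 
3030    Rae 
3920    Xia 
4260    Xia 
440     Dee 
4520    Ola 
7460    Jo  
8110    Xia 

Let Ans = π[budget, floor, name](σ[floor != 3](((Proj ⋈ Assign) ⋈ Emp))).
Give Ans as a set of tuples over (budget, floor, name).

Natural join on floor: {(1910, 7, eng, 3870), (1910, 7, p2, 4330), (3030, 7, eng, 3870), (3030, 7, p2, 4330), (3920, 7, eng, 3870), (3920, 7, p2, 4330), (4260, 7, eng, 3870), (4260, 7, p2, 4330), (4520, 3, eng, 3060), (4520, 3, hr, 5900), (4520, 3, hr, 8710), (4520, 3, mkt, 7590), (4520, 3, x3, 8180), (4850, 7, eng, 3870), (4850, 7, p2, 4330), (5280, 7, eng, 3870), (5280, 7, p2, 4330), (7460, 3, eng, 3060), (7460, 3, hr, 5900), (7460, 3, hr, 8710), (7460, 3, mkt, 7590), (7460, 3, x3, 8180), (8110, 3, eng, 3060), (8110, 3, hr, 5900), (8110, 3, hr, 8710), (8110, 3, mkt, 7590), (8110, 3, x3, 8180)}
Natural join on salary: {(1910, 7, eng, 3870, Pat), (1910, 7, p2, 4330, Pat), (3030, 7, eng, 3870, Rae), (3030, 7, p2, 4330, Rae), (3920, 7, eng, 3870, Xia), (3920, 7, p2, 4330, Xia), (4260, 7, eng, 3870, Xia), (4260, 7, p2, 4330, Xia), (4520, 3, eng, 3060, Ola), (4520, 3, hr, 5900, Ola), (4520, 3, hr, 8710, Ola), (4520, 3, mkt, 7590, Ola), (4520, 3, x3, 8180, Ola), (7460, 3, eng, 3060, Jo), (7460, 3, hr, 5900, Jo), (7460, 3, hr, 8710, Jo), (7460, 3, mkt, 7590, Jo), (7460, 3, x3, 8180, Jo), (8110, 3, eng, 3060, Xia), (8110, 3, hr, 5900, Xia), (8110, 3, hr, 8710, Xia), (8110, 3, mkt, 7590, Xia), (8110, 3, x3, 8180, Xia)}
Selection floor != 3: {(1910, 7, eng, 3870, Pat), (1910, 7, p2, 4330, Pat), (3030, 7, eng, 3870, Rae), (3030, 7, p2, 4330, Rae), (3920, 7, eng, 3870, Xia), (3920, 7, p2, 4330, Xia), (4260, 7, eng, 3870, Xia), (4260, 7, p2, 4330, Xia)}
π[budget, floor, name]: project onto (budget, floor, name) (2 duplicate(s) eliminated) → {(3870, 7, Pat), (3870, 7, Rae), (3870, 7, Xia), (4330, 7, Pat), (4330, 7, Rae), (4330, 7, Xia)}

{(3870, 7, Pat), (3870, 7, Rae), (3870, 7, Xia), (4330, 7, Pat), (4330, 7, Rae), (4330, 7, Xia)}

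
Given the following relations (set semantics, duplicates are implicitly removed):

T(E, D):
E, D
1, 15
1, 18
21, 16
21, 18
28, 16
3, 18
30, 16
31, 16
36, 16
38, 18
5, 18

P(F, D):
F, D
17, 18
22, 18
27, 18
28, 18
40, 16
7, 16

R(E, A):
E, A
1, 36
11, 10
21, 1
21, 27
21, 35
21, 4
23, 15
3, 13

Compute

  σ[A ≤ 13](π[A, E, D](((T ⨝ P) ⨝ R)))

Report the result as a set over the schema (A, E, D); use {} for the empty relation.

{(1, 21, 16), (1, 21, 18), (13, 3, 18), (4, 21, 16), (4, 21, 18)}

Natural join on D: {(1, 18, 17), (1, 18, 22), (1, 18, 27), (1, 18, 28), (21, 16, 40), (21, 16, 7), (21, 18, 17), (21, 18, 22), (21, 18, 27), (21, 18, 28), (28, 16, 40), (28, 16, 7), (3, 18, 17), (3, 18, 22), (3, 18, 27), (3, 18, 28), (30, 16, 40), (30, 16, 7), (31, 16, 40), (31, 16, 7), (36, 16, 40), (36, 16, 7), (38, 18, 17), (38, 18, 22), (38, 18, 27), (38, 18, 28), (5, 18, 17), (5, 18, 22), (5, 18, 27), (5, 18, 28)}
Natural join on E: {(1, 18, 17, 36), (1, 18, 22, 36), (1, 18, 27, 36), (1, 18, 28, 36), (21, 16, 40, 1), (21, 16, 40, 27), (21, 16, 40, 35), (21, 16, 40, 4), (21, 16, 7, 1), (21, 16, 7, 27), (21, 16, 7, 35), (21, 16, 7, 4), (21, 18, 17, 1), (21, 18, 17, 27), (21, 18, 17, 35), (21, 18, 17, 4), (21, 18, 22, 1), (21, 18, 22, 27), (21, 18, 22, 35), (21, 18, 22, 4), (21, 18, 27, 1), (21, 18, 27, 27), (21, 18, 27, 35), (21, 18, 27, 4), (21, 18, 28, 1), (21, 18, 28, 27), (21, 18, 28, 35), (21, 18, 28, 4), (3, 18, 17, 13), (3, 18, 22, 13), (3, 18, 27, 13), (3, 18, 28, 13)}
Projecting to A, E, D (22 duplicate(s) eliminated): {(1, 21, 16), (1, 21, 18), (13, 3, 18), (27, 21, 16), (27, 21, 18), (35, 21, 16), (35, 21, 18), (36, 1, 18), (4, 21, 16), (4, 21, 18)}
Filtering on A ≤ 13 leaves {(1, 21, 16), (1, 21, 18), (13, 3, 18), (4, 21, 16), (4, 21, 18)}.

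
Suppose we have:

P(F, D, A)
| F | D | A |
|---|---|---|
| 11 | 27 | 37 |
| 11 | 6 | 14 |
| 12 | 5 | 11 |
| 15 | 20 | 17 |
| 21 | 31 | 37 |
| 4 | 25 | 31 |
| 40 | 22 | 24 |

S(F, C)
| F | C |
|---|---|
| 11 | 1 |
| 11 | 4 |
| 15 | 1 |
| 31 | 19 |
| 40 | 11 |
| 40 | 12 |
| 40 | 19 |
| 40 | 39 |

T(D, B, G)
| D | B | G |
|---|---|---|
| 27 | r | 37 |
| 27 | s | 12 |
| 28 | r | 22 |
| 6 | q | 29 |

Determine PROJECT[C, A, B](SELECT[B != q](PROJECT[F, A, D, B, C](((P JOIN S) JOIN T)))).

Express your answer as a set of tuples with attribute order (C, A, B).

P ⋈ S (natural join on F): {(11, 27, 37, 1), (11, 27, 37, 4), (11, 6, 14, 1), (11, 6, 14, 4), (15, 20, 17, 1), (40, 22, 24, 11), (40, 22, 24, 12), (40, 22, 24, 19), (40, 22, 24, 39)}
(P JOIN S) ⋈ T (natural join on D): {(11, 27, 37, 1, r, 37), (11, 27, 37, 1, s, 12), (11, 27, 37, 4, r, 37), (11, 27, 37, 4, s, 12), (11, 6, 14, 1, q, 29), (11, 6, 14, 4, q, 29)}
Projecting to F, A, D, B, C: {(11, 14, 6, q, 1), (11, 14, 6, q, 4), (11, 37, 27, r, 1), (11, 37, 27, r, 4), (11, 37, 27, s, 1), (11, 37, 27, s, 4)}
Filtering on B != q leaves {(11, 37, 27, r, 1), (11, 37, 27, r, 4), (11, 37, 27, s, 1), (11, 37, 27, s, 4)}.
Projecting to C, A, B: {(1, 37, r), (1, 37, s), (4, 37, r), (4, 37, s)}

{(1, 37, r), (1, 37, s), (4, 37, r), (4, 37, s)}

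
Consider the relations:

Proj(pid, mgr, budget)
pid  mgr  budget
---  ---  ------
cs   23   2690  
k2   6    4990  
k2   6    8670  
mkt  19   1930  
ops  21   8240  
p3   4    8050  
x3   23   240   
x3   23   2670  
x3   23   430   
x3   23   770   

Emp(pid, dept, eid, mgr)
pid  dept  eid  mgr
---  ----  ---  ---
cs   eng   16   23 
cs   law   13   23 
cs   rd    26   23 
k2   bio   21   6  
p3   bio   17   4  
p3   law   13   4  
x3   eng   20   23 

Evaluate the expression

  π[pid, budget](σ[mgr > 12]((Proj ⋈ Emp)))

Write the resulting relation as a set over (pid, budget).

Natural join on pid, mgr: {(cs, 23, 2690, eng, 16), (cs, 23, 2690, law, 13), (cs, 23, 2690, rd, 26), (k2, 6, 4990, bio, 21), (k2, 6, 8670, bio, 21), (p3, 4, 8050, bio, 17), (p3, 4, 8050, law, 13), (x3, 23, 240, eng, 20), (x3, 23, 2670, eng, 20), (x3, 23, 430, eng, 20), (x3, 23, 770, eng, 20)}
Apply σ_{mgr > 12}; surviving tuples: {(cs, 23, 2690, eng, 16), (cs, 23, 2690, law, 13), (cs, 23, 2690, rd, 26), (x3, 23, 240, eng, 20), (x3, 23, 2670, eng, 20), (x3, 23, 430, eng, 20), (x3, 23, 770, eng, 20)}
Projecting to pid, budget (2 duplicate(s) eliminated): {(cs, 2690), (x3, 240), (x3, 2670), (x3, 430), (x3, 770)}

{(cs, 2690), (x3, 240), (x3, 2670), (x3, 430), (x3, 770)}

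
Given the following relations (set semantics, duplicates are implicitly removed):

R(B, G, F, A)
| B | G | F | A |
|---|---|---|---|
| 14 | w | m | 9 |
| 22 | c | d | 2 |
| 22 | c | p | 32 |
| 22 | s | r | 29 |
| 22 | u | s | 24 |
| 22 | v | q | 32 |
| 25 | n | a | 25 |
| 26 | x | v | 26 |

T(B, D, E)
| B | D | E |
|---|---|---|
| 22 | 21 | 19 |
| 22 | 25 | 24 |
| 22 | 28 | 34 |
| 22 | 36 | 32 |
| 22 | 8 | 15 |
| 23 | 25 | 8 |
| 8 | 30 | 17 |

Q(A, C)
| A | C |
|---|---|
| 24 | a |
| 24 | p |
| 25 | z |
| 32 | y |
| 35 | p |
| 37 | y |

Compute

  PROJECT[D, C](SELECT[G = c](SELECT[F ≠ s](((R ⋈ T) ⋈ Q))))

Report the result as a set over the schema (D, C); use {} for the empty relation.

{(21, y), (25, y), (28, y), (36, y), (8, y)}

Natural join on B: {(22, c, d, 2, 21, 19), (22, c, d, 2, 25, 24), (22, c, d, 2, 28, 34), (22, c, d, 2, 36, 32), (22, c, d, 2, 8, 15), (22, c, p, 32, 21, 19), (22, c, p, 32, 25, 24), (22, c, p, 32, 28, 34), (22, c, p, 32, 36, 32), (22, c, p, 32, 8, 15), (22, s, r, 29, 21, 19), (22, s, r, 29, 25, 24), (22, s, r, 29, 28, 34), (22, s, r, 29, 36, 32), (22, s, r, 29, 8, 15), (22, u, s, 24, 21, 19), (22, u, s, 24, 25, 24), (22, u, s, 24, 28, 34), (22, u, s, 24, 36, 32), (22, u, s, 24, 8, 15), (22, v, q, 32, 21, 19), (22, v, q, 32, 25, 24), (22, v, q, 32, 28, 34), (22, v, q, 32, 36, 32), (22, v, q, 32, 8, 15)}
Natural join on A: {(22, c, p, 32, 21, 19, y), (22, c, p, 32, 25, 24, y), (22, c, p, 32, 28, 34, y), (22, c, p, 32, 36, 32, y), (22, c, p, 32, 8, 15, y), (22, u, s, 24, 21, 19, a), (22, u, s, 24, 21, 19, p), (22, u, s, 24, 25, 24, a), (22, u, s, 24, 25, 24, p), (22, u, s, 24, 28, 34, a), (22, u, s, 24, 28, 34, p), (22, u, s, 24, 36, 32, a), (22, u, s, 24, 36, 32, p), (22, u, s, 24, 8, 15, a), (22, u, s, 24, 8, 15, p), (22, v, q, 32, 21, 19, y), (22, v, q, 32, 25, 24, y), (22, v, q, 32, 28, 34, y), (22, v, q, 32, 36, 32, y), (22, v, q, 32, 8, 15, y)}
Filtering on F ≠ s leaves {(22, c, p, 32, 21, 19, y), (22, c, p, 32, 25, 24, y), (22, c, p, 32, 28, 34, y), (22, c, p, 32, 36, 32, y), (22, c, p, 32, 8, 15, y), (22, v, q, 32, 21, 19, y), (22, v, q, 32, 25, 24, y), (22, v, q, 32, 28, 34, y), (22, v, q, 32, 36, 32, y), (22, v, q, 32, 8, 15, y)}.
Filtering on G = c leaves {(22, c, p, 32, 21, 19, y), (22, c, p, 32, 25, 24, y), (22, c, p, 32, 28, 34, y), (22, c, p, 32, 36, 32, y), (22, c, p, 32, 8, 15, y)}.
π_{D, C} gives {(21, y), (25, y), (28, y), (36, y), (8, y)}.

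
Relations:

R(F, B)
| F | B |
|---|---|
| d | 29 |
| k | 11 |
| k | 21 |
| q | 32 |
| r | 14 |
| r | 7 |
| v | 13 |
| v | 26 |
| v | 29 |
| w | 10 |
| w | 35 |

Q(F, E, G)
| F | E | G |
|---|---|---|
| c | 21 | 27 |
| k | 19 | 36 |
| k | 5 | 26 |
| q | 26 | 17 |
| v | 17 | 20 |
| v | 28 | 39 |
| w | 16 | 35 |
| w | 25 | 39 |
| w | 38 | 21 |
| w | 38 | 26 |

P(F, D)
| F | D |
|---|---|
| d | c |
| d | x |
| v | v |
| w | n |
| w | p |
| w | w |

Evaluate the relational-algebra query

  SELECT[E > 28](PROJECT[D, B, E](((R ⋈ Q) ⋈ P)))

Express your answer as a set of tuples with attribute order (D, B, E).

R ⋈ Q (natural join on F): {(k, 11, 19, 36), (k, 11, 5, 26), (k, 21, 19, 36), (k, 21, 5, 26), (q, 32, 26, 17), (v, 13, 17, 20), (v, 13, 28, 39), (v, 26, 17, 20), (v, 26, 28, 39), (v, 29, 17, 20), (v, 29, 28, 39), (w, 10, 16, 35), (w, 10, 25, 39), (w, 10, 38, 21), (w, 10, 38, 26), (w, 35, 16, 35), (w, 35, 25, 39), (w, 35, 38, 21), (w, 35, 38, 26)}
(R ⋈ Q) ⋈ P (natural join on F): {(v, 13, 17, 20, v), (v, 13, 28, 39, v), (v, 26, 17, 20, v), (v, 26, 28, 39, v), (v, 29, 17, 20, v), (v, 29, 28, 39, v), (w, 10, 16, 35, n), (w, 10, 16, 35, p), (w, 10, 16, 35, w), (w, 10, 25, 39, n), (w, 10, 25, 39, p), (w, 10, 25, 39, w), (w, 10, 38, 21, n), (w, 10, 38, 21, p), (w, 10, 38, 21, w), (w, 10, 38, 26, n), (w, 10, 38, 26, p), (w, 10, 38, 26, w), (w, 35, 16, 35, n), (w, 35, 16, 35, p), (w, 35, 16, 35, w), (w, 35, 25, 39, n), (w, 35, 25, 39, p), (w, 35, 25, 39, w), (w, 35, 38, 21, n), (w, 35, 38, 21, p), (w, 35, 38, 21, w), (w, 35, 38, 26, n), (w, 35, 38, 26, p), (w, 35, 38, 26, w)}
Keep only column(s) D, B, E (6 duplicate(s) eliminated): {(n, 10, 16), (n, 10, 25), (n, 10, 38), (n, 35, 16), (n, 35, 25), (n, 35, 38), (p, 10, 16), (p, 10, 25), (p, 10, 38), (p, 35, 16), (p, 35, 25), (p, 35, 38), (v, 13, 17), (v, 13, 28), (v, 26, 17), (v, 26, 28), (v, 29, 17), (v, 29, 28), (w, 10, 16), (w, 10, 25), (w, 10, 38), (w, 35, 16), (w, 35, 25), (w, 35, 38)}
Filtering on E > 28 leaves {(n, 10, 38), (n, 35, 38), (p, 10, 38), (p, 35, 38), (w, 10, 38), (w, 35, 38)}.

{(n, 10, 38), (n, 35, 38), (p, 10, 38), (p, 35, 38), (w, 10, 38), (w, 35, 38)}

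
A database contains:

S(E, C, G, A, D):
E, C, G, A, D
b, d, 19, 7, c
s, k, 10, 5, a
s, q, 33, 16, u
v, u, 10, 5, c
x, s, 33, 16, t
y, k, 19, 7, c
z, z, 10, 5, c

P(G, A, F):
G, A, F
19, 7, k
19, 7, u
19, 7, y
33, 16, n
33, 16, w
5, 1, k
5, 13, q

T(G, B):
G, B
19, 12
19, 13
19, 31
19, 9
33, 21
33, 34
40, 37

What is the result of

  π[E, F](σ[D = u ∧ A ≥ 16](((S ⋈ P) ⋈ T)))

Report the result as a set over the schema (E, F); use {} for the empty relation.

{(s, n), (s, w)}

Natural join on G, A: {(b, d, 19, 7, c, k), (b, d, 19, 7, c, u), (b, d, 19, 7, c, y), (s, q, 33, 16, u, n), (s, q, 33, 16, u, w), (x, s, 33, 16, t, n), (x, s, 33, 16, t, w), (y, k, 19, 7, c, k), (y, k, 19, 7, c, u), (y, k, 19, 7, c, y)}
Natural join on G: {(b, d, 19, 7, c, k, 12), (b, d, 19, 7, c, k, 13), (b, d, 19, 7, c, k, 31), (b, d, 19, 7, c, k, 9), (b, d, 19, 7, c, u, 12), (b, d, 19, 7, c, u, 13), (b, d, 19, 7, c, u, 31), (b, d, 19, 7, c, u, 9), (b, d, 19, 7, c, y, 12), (b, d, 19, 7, c, y, 13), (b, d, 19, 7, c, y, 31), (b, d, 19, 7, c, y, 9), (s, q, 33, 16, u, n, 21), (s, q, 33, 16, u, n, 34), (s, q, 33, 16, u, w, 21), (s, q, 33, 16, u, w, 34), (x, s, 33, 16, t, n, 21), (x, s, 33, 16, t, n, 34), (x, s, 33, 16, t, w, 21), (x, s, 33, 16, t, w, 34), (y, k, 19, 7, c, k, 12), (y, k, 19, 7, c, k, 13), (y, k, 19, 7, c, k, 31), (y, k, 19, 7, c, k, 9), (y, k, 19, 7, c, u, 12), (y, k, 19, 7, c, u, 13), (y, k, 19, 7, c, u, 31), (y, k, 19, 7, c, u, 9), (y, k, 19, 7, c, y, 12), (y, k, 19, 7, c, y, 13), (y, k, 19, 7, c, y, 31), (y, k, 19, 7, c, y, 9)}
Filtering on D = u ∧ A ≥ 16 leaves {(s, q, 33, 16, u, n, 21), (s, q, 33, 16, u, n, 34), (s, q, 33, 16, u, w, 21), (s, q, 33, 16, u, w, 34)}.
π[E, F]: project onto (E, F) (2 duplicate(s) eliminated) → {(s, n), (s, w)}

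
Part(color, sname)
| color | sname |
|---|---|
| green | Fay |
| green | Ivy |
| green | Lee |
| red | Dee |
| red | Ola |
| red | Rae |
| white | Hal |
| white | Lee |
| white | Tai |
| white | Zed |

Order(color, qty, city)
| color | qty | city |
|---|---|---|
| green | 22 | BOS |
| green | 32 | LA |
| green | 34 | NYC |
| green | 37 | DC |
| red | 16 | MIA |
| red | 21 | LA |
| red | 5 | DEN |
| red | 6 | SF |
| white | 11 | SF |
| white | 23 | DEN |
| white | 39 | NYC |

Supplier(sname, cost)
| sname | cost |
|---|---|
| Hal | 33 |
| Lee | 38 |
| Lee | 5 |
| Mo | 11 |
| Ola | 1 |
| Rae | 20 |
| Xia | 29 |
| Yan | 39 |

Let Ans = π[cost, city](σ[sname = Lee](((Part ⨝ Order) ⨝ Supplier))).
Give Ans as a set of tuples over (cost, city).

Joining Part and Order on color yields {(green, Fay, 22, BOS), (green, Fay, 32, LA), (green, Fay, 34, NYC), (green, Fay, 37, DC), (green, Ivy, 22, BOS), (green, Ivy, 32, LA), (green, Ivy, 34, NYC), (green, Ivy, 37, DC), (green, Lee, 22, BOS), (green, Lee, 32, LA), (green, Lee, 34, NYC), (green, Lee, 37, DC), (red, Dee, 16, MIA), (red, Dee, 21, LA), (red, Dee, 5, DEN), (red, Dee, 6, SF), (red, Ola, 16, MIA), (red, Ola, 21, LA), (red, Ola, 5, DEN), (red, Ola, 6, SF), (red, Rae, 16, MIA), (red, Rae, 21, LA), (red, Rae, 5, DEN), (red, Rae, 6, SF), (white, Hal, 11, SF), (white, Hal, 23, DEN), (white, Hal, 39, NYC), (white, Lee, 11, SF), (white, Lee, 23, DEN), (white, Lee, 39, NYC), (white, Tai, 11, SF), (white, Tai, 23, DEN), (white, Tai, 39, NYC), (white, Zed, 11, SF), (white, Zed, 23, DEN), (white, Zed, 39, NYC)}.
Joining (Part ⨝ Order) and Supplier on sname yields {(green, Lee, 22, BOS, 38), (green, Lee, 22, BOS, 5), (green, Lee, 32, LA, 38), (green, Lee, 32, LA, 5), (green, Lee, 34, NYC, 38), (green, Lee, 34, NYC, 5), (green, Lee, 37, DC, 38), (green, Lee, 37, DC, 5), (red, Ola, 16, MIA, 1), (red, Ola, 21, LA, 1), (red, Ola, 5, DEN, 1), (red, Ola, 6, SF, 1), (red, Rae, 16, MIA, 20), (red, Rae, 21, LA, 20), (red, Rae, 5, DEN, 20), (red, Rae, 6, SF, 20), (white, Hal, 11, SF, 33), (white, Hal, 23, DEN, 33), (white, Hal, 39, NYC, 33), (white, Lee, 11, SF, 38), (white, Lee, 11, SF, 5), (white, Lee, 23, DEN, 38), (white, Lee, 23, DEN, 5), (white, Lee, 39, NYC, 38), (white, Lee, 39, NYC, 5)}.
Selection sname = Lee: {(green, Lee, 22, BOS, 38), (green, Lee, 22, BOS, 5), (green, Lee, 32, LA, 38), (green, Lee, 32, LA, 5), (green, Lee, 34, NYC, 38), (green, Lee, 34, NYC, 5), (green, Lee, 37, DC, 38), (green, Lee, 37, DC, 5), (white, Lee, 11, SF, 38), (white, Lee, 11, SF, 5), (white, Lee, 23, DEN, 38), (white, Lee, 23, DEN, 5), (white, Lee, 39, NYC, 38), (white, Lee, 39, NYC, 5)}
Keep only column(s) cost, city (2 duplicate(s) eliminated): {(38, BOS), (38, DC), (38, DEN), (38, LA), (38, NYC), (38, SF), (5, BOS), (5, DC), (5, DEN), (5, LA), (5, NYC), (5, SF)}

{(38, BOS), (38, DC), (38, DEN), (38, LA), (38, NYC), (38, SF), (5, BOS), (5, DC), (5, DEN), (5, LA), (5, NYC), (5, SF)}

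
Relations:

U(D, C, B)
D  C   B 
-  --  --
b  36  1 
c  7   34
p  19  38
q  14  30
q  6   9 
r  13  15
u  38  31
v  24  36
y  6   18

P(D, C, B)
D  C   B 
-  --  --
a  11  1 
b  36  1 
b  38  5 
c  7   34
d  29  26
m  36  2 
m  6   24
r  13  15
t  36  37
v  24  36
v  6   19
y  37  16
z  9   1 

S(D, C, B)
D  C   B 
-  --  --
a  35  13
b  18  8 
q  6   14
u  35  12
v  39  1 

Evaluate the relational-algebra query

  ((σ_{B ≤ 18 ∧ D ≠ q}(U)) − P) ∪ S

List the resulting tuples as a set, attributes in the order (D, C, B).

{(a, 35, 13), (b, 18, 8), (q, 6, 14), (u, 35, 12), (v, 39, 1), (y, 6, 18)}

Filtering on B ≤ 18 ∧ D ≠ q leaves {(b, 36, 1), (r, 13, 15), (y, 6, 18)}.
Set difference of the two operands is {(y, 6, 18)}.
Set union of the two operands is {(a, 35, 13), (b, 18, 8), (q, 6, 14), (u, 35, 12), (v, 39, 1), (y, 6, 18)}.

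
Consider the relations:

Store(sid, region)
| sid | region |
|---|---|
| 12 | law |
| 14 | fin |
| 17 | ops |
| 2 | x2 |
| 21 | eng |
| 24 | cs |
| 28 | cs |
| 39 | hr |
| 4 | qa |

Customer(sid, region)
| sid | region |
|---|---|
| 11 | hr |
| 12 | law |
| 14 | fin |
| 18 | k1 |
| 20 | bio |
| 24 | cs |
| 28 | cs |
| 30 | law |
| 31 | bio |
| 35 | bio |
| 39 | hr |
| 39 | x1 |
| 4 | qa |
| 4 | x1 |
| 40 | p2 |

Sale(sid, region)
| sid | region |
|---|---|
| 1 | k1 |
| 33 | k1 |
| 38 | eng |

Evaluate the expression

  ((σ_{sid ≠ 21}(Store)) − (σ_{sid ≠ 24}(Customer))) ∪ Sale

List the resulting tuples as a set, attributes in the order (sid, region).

Apply σ_{sid ≠ 21}; surviving tuples: {(12, law), (14, fin), (17, ops), (2, x2), (24, cs), (28, cs), (39, hr), (4, qa)}
Apply σ_{sid ≠ 24}; surviving tuples: {(11, hr), (12, law), (14, fin), (18, k1), (20, bio), (28, cs), (30, law), (31, bio), (35, bio), (39, hr), (39, x1), (4, qa), (4, x1), (40, p2)}
Difference: {(12, law), (14, fin), (17, ops), (2, x2), (24, cs), (28, cs), (39, hr), (4, qa)} with {(11, hr), (12, law), (14, fin), (18, k1), (20, bio), (28, cs), (30, law), (31, bio), (35, bio), (39, hr), (39, x1), (4, qa), (4, x1), (40, p2)} → {(17, ops), (2, x2), (24, cs)}
Union: {(17, ops), (2, x2), (24, cs)} with {(1, k1), (33, k1), (38, eng)} → {(1, k1), (17, ops), (2, x2), (24, cs), (33, k1), (38, eng)}

{(1, k1), (17, ops), (2, x2), (24, cs), (33, k1), (38, eng)}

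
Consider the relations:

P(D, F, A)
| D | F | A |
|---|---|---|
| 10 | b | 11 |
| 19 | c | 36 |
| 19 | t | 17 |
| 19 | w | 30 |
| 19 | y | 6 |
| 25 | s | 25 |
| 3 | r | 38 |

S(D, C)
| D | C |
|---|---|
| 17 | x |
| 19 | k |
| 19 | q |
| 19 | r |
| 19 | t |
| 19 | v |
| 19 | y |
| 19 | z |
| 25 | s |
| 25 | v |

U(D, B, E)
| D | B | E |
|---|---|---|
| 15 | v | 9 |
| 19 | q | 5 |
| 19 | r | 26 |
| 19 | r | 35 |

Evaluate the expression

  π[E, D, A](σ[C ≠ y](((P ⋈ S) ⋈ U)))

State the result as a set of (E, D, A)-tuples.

P ⋈ S (natural join on D): {(19, c, 36, k), (19, c, 36, q), (19, c, 36, r), (19, c, 36, t), (19, c, 36, v), (19, c, 36, y), (19, c, 36, z), (19, t, 17, k), (19, t, 17, q), (19, t, 17, r), (19, t, 17, t), (19, t, 17, v), (19, t, 17, y), (19, t, 17, z), (19, w, 30, k), (19, w, 30, q), (19, w, 30, r), (19, w, 30, t), (19, w, 30, v), (19, w, 30, y), (19, w, 30, z), (19, y, 6, k), (19, y, 6, q), (19, y, 6, r), (19, y, 6, t), (19, y, 6, v), (19, y, 6, y), (19, y, 6, z), (25, s, 25, s), (25, s, 25, v)}
(P ⋈ S) ⋈ U (natural join on D): {(19, c, 36, k, q, 5), (19, c, 36, k, r, 26), (19, c, 36, k, r, 35), (19, c, 36, q, q, 5), (19, c, 36, q, r, 26), (19, c, 36, q, r, 35), (19, c, 36, r, q, 5), (19, c, 36, r, r, 26), (19, c, 36, r, r, 35), (19, c, 36, t, q, 5), (19, c, 36, t, r, 26), (19, c, 36, t, r, 35), (19, c, 36, v, q, 5), (19, c, 36, v, r, 26), (19, c, 36, v, r, 35), (19, c, 36, y, q, 5), (19, c, 36, y, r, 26), (19, c, 36, y, r, 35), (19, c, 36, z, q, 5), (19, c, 36, z, r, 26), (19, c, 36, z, r, 35), (19, t, 17, k, q, 5), (19, t, 17, k, r, 26), (19, t, 17, k, r, 35), (19, t, 17, q, q, 5), (19, t, 17, q, r, 26), (19, t, 17, q, r, 35), (19, t, 17, r, q, 5), (19, t, 17, r, r, 26), (19, t, 17, r, r, 35), (19, t, 17, t, q, 5), (19, t, 17, t, r, 26), (19, t, 17, t, r, 35), (19, t, 17, v, q, 5), (19, t, 17, v, r, 26), (19, t, 17, v, r, 35), (19, t, 17, y, q, 5), (19, t, 17, y, r, 26), (19, t, 17, y, r, 35), (19, t, 17, z, q, 5), (19, t, 17, z, r, 26), (19, t, 17, z, r, 35), (19, w, 30, k, q, 5), (19, w, 30, k, r, 26), (19, w, 30, k, r, 35), (19, w, 30, q, q, 5), (19, w, 30, q, r, 26), (19, w, 30, q, r, 35), (19, w, 30, r, q, 5), (19, w, 30, r, r, 26), (19, w, 30, r, r, 35), (19, w, 30, t, q, 5), (19, w, 30, t, r, 26), (19, w, 30, t, r, 35), (19, w, 30, v, q, 5), (19, w, 30, v, r, 26), (19, w, 30, v, r, 35), (19, w, 30, y, q, 5), (19, w, 30, y, r, 26), (19, w, 30, y, r, 35), (19, w, 30, z, q, 5), (19, w, 30, z, r, 26), (19, w, 30, z, r, 35), (19, y, 6, k, q, 5), (19, y, 6, k, r, 26), (19, y, 6, k, r, 35), (19, y, 6, q, q, 5), (19, y, 6, q, r, 26), (19, y, 6, q, r, 35), (19, y, 6, r, q, 5), (19, y, 6, r, r, 26), (19, y, 6, r, r, 35), (19, y, 6, t, q, 5), (19, y, 6, t, r, 26), (19, y, 6, t, r, 35), (19, y, 6, v, q, 5), (19, y, 6, v, r, 26), (19, y, 6, v, r, 35), (19, y, 6, y, q, 5), (19, y, 6, y, r, 26), (19, y, 6, y, r, 35), (19, y, 6, z, q, 5), (19, y, 6, z, r, 26), (19, y, 6, z, r, 35)}
σ[C ≠ y]: keep tuples satisfying C ≠ y → {(19, c, 36, k, q, 5), (19, c, 36, k, r, 26), (19, c, 36, k, r, 35), (19, c, 36, q, q, 5), (19, c, 36, q, r, 26), (19, c, 36, q, r, 35), (19, c, 36, r, q, 5), (19, c, 36, r, r, 26), (19, c, 36, r, r, 35), (19, c, 36, t, q, 5), (19, c, 36, t, r, 26), (19, c, 36, t, r, 35), (19, c, 36, v, q, 5), (19, c, 36, v, r, 26), (19, c, 36, v, r, 35), (19, c, 36, z, q, 5), (19, c, 36, z, r, 26), (19, c, 36, z, r, 35), (19, t, 17, k, q, 5), (19, t, 17, k, r, 26), (19, t, 17, k, r, 35), (19, t, 17, q, q, 5), (19, t, 17, q, r, 26), (19, t, 17, q, r, 35), (19, t, 17, r, q, 5), (19, t, 17, r, r, 26), (19, t, 17, r, r, 35), (19, t, 17, t, q, 5), (19, t, 17, t, r, 26), (19, t, 17, t, r, 35), (19, t, 17, v, q, 5), (19, t, 17, v, r, 26), (19, t, 17, v, r, 35), (19, t, 17, z, q, 5), (19, t, 17, z, r, 26), (19, t, 17, z, r, 35), (19, w, 30, k, q, 5), (19, w, 30, k, r, 26), (19, w, 30, k, r, 35), (19, w, 30, q, q, 5), (19, w, 30, q, r, 26), (19, w, 30, q, r, 35), (19, w, 30, r, q, 5), (19, w, 30, r, r, 26), (19, w, 30, r, r, 35), (19, w, 30, t, q, 5), (19, w, 30, t, r, 26), (19, w, 30, t, r, 35), (19, w, 30, v, q, 5), (19, w, 30, v, r, 26), (19, w, 30, v, r, 35), (19, w, 30, z, q, 5), (19, w, 30, z, r, 26), (19, w, 30, z, r, 35), (19, y, 6, k, q, 5), (19, y, 6, k, r, 26), (19, y, 6, k, r, 35), (19, y, 6, q, q, 5), (19, y, 6, q, r, 26), (19, y, 6, q, r, 35), (19, y, 6, r, q, 5), (19, y, 6, r, r, 26), (19, y, 6, r, r, 35), (19, y, 6, t, q, 5), (19, y, 6, t, r, 26), (19, y, 6, t, r, 35), (19, y, 6, v, q, 5), (19, y, 6, v, r, 26), (19, y, 6, v, r, 35), (19, y, 6, z, q, 5), (19, y, 6, z, r, 26), (19, y, 6, z, r, 35)}
Projecting to E, D, A (60 duplicate(s) eliminated): {(26, 19, 17), (26, 19, 30), (26, 19, 36), (26, 19, 6), (35, 19, 17), (35, 19, 30), (35, 19, 36), (35, 19, 6), (5, 19, 17), (5, 19, 30), (5, 19, 36), (5, 19, 6)}

{(26, 19, 17), (26, 19, 30), (26, 19, 36), (26, 19, 6), (35, 19, 17), (35, 19, 30), (35, 19, 36), (35, 19, 6), (5, 19, 17), (5, 19, 30), (5, 19, 36), (5, 19, 6)}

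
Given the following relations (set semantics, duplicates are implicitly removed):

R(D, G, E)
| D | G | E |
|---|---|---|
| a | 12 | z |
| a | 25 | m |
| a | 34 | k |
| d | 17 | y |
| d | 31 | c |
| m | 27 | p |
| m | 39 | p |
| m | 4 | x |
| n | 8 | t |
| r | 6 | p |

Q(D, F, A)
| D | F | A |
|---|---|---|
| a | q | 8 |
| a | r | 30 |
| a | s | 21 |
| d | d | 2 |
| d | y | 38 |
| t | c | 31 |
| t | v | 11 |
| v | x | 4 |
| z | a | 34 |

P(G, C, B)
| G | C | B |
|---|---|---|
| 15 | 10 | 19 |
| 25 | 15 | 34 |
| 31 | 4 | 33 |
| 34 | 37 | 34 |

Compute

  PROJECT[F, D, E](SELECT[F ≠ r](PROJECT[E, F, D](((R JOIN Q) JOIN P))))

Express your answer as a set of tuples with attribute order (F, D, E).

{(d, d, c), (q, a, k), (q, a, m), (s, a, k), (s, a, m), (y, d, c)}

Joining R and Q on D yields {(a, 12, z, q, 8), (a, 12, z, r, 30), (a, 12, z, s, 21), (a, 25, m, q, 8), (a, 25, m, r, 30), (a, 25, m, s, 21), (a, 34, k, q, 8), (a, 34, k, r, 30), (a, 34, k, s, 21), (d, 17, y, d, 2), (d, 17, y, y, 38), (d, 31, c, d, 2), (d, 31, c, y, 38)}.
Joining (R JOIN Q) and P on G yields {(a, 25, m, q, 8, 15, 34), (a, 25, m, r, 30, 15, 34), (a, 25, m, s, 21, 15, 34), (a, 34, k, q, 8, 37, 34), (a, 34, k, r, 30, 37, 34), (a, 34, k, s, 21, 37, 34), (d, 31, c, d, 2, 4, 33), (d, 31, c, y, 38, 4, 33)}.
π_{E, F, D} gives {(c, d, d), (c, y, d), (k, q, a), (k, r, a), (k, s, a), (m, q, a), (m, r, a), (m, s, a)}.
Filtering on F ≠ r leaves {(c, d, d), (c, y, d), (k, q, a), (k, s, a), (m, q, a), (m, s, a)}.
π_{F, D, E} gives {(d, d, c), (q, a, k), (q, a, m), (s, a, k), (s, a, m), (y, d, c)}.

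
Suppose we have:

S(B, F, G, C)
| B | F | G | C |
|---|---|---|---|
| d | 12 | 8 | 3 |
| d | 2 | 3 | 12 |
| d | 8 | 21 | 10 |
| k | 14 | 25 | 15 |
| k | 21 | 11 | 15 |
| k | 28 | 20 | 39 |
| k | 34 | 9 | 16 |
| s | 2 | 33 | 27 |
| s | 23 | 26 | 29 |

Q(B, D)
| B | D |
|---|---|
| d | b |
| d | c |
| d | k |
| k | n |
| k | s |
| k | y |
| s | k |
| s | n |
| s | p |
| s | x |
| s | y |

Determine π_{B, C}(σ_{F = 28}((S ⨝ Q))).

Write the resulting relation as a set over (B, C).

Natural join on B: {(d, 12, 8, 3, b), (d, 12, 8, 3, c), (d, 12, 8, 3, k), (d, 2, 3, 12, b), (d, 2, 3, 12, c), (d, 2, 3, 12, k), (d, 8, 21, 10, b), (d, 8, 21, 10, c), (d, 8, 21, 10, k), (k, 14, 25, 15, n), (k, 14, 25, 15, s), (k, 14, 25, 15, y), (k, 21, 11, 15, n), (k, 21, 11, 15, s), (k, 21, 11, 15, y), (k, 28, 20, 39, n), (k, 28, 20, 39, s), (k, 28, 20, 39, y), (k, 34, 9, 16, n), (k, 34, 9, 16, s), (k, 34, 9, 16, y), (s, 2, 33, 27, k), (s, 2, 33, 27, n), (s, 2, 33, 27, p), (s, 2, 33, 27, x), (s, 2, 33, 27, y), (s, 23, 26, 29, k), (s, 23, 26, 29, n), (s, 23, 26, 29, p), (s, 23, 26, 29, x), (s, 23, 26, 29, y)}
Filtering on F = 28 leaves {(k, 28, 20, 39, n), (k, 28, 20, 39, s), (k, 28, 20, 39, y)}.
Projecting to B, C (2 duplicate(s) eliminated): {(k, 39)}

{(k, 39)}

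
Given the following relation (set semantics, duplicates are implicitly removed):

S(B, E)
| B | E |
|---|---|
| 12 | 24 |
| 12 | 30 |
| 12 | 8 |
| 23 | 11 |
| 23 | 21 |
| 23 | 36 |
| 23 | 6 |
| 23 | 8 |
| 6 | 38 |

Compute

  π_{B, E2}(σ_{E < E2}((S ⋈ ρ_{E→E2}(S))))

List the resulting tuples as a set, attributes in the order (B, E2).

ρ[E→E2]: schema becomes (B, E2); tuples unchanged.
S ⋈ ρ_{E→E2}(S) (natural join on B): {(12, 24, 24), (12, 24, 30), (12, 24, 8), (12, 30, 24), (12, 30, 30), (12, 30, 8), (12, 8, 24), (12, 8, 30), (12, 8, 8), (23, 11, 11), (23, 11, 21), (23, 11, 36), (23, 11, 6), (23, 11, 8), (23, 21, 11), (23, 21, 21), (23, 21, 36), (23, 21, 6), (23, 21, 8), (23, 36, 11), (23, 36, 21), (23, 36, 36), (23, 36, 6), (23, 36, 8), (23, 6, 11), (23, 6, 21), (23, 6, 36), (23, 6, 6), (23, 6, 8), (23, 8, 11), (23, 8, 21), (23, 8, 36), (23, 8, 6), (23, 8, 8), (6, 38, 38)}
σ[E < E2]: keep tuples satisfying E < E2 → {(12, 24, 30), (12, 8, 24), (12, 8, 30), (23, 11, 21), (23, 11, 36), (23, 21, 36), (23, 6, 11), (23, 6, 21), (23, 6, 36), (23, 6, 8), (23, 8, 11), (23, 8, 21), (23, 8, 36)}
Projecting to B, E2 (7 duplicate(s) eliminated): {(12, 24), (12, 30), (23, 11), (23, 21), (23, 36), (23, 8)}

{(12, 24), (12, 30), (23, 11), (23, 21), (23, 36), (23, 8)}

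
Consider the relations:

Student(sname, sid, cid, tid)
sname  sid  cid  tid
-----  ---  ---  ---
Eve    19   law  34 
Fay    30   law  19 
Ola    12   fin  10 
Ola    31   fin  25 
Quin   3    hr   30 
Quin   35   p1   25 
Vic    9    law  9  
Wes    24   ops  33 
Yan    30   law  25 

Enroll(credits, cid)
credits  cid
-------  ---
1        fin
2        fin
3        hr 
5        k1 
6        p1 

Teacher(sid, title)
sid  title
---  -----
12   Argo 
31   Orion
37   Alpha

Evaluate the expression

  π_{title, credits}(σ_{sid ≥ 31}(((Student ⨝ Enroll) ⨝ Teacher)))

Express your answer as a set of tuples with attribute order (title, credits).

{(Orion, 1), (Orion, 2)}

Natural join on cid: {(Ola, 12, fin, 10, 1), (Ola, 12, fin, 10, 2), (Ola, 31, fin, 25, 1), (Ola, 31, fin, 25, 2), (Quin, 3, hr, 30, 3), (Quin, 35, p1, 25, 6)}
Natural join on sid: {(Ola, 12, fin, 10, 1, Argo), (Ola, 12, fin, 10, 2, Argo), (Ola, 31, fin, 25, 1, Orion), (Ola, 31, fin, 25, 2, Orion)}
Filtering on sid ≥ 31 leaves {(Ola, 31, fin, 25, 1, Orion), (Ola, 31, fin, 25, 2, Orion)}.
π_{title, credits} gives {(Orion, 1), (Orion, 2)}.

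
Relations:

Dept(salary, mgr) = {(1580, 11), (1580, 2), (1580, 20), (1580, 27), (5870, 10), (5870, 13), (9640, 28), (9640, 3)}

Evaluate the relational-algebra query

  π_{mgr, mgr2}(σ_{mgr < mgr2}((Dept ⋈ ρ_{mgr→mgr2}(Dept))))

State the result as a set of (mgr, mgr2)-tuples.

ρ[mgr→mgr2]: schema becomes (salary, mgr2); tuples unchanged.
Joining Dept and ρ_{mgr→mgr2}(Dept) on salary yields {(1580, 11, 11), (1580, 11, 2), (1580, 11, 20), (1580, 11, 27), (1580, 2, 11), (1580, 2, 2), (1580, 2, 20), (1580, 2, 27), (1580, 20, 11), (1580, 20, 2), (1580, 20, 20), (1580, 20, 27), (1580, 27, 11), (1580, 27, 2), (1580, 27, 20), (1580, 27, 27), (5870, 10, 10), (5870, 10, 13), (5870, 13, 10), (5870, 13, 13), (9640, 28, 28), (9640, 28, 3), (9640, 3, 28), (9640, 3, 3)}.
Apply σ_{mgr < mgr2}; surviving tuples: {(1580, 11, 20), (1580, 11, 27), (1580, 2, 11), (1580, 2, 20), (1580, 2, 27), (1580, 20, 27), (5870, 10, 13), (9640, 3, 28)}
Keep only column(s) mgr, mgr2: {(10, 13), (11, 20), (11, 27), (2, 11), (2, 20), (2, 27), (20, 27), (3, 28)}

{(10, 13), (11, 20), (11, 27), (2, 11), (2, 20), (2, 27), (20, 27), (3, 28)}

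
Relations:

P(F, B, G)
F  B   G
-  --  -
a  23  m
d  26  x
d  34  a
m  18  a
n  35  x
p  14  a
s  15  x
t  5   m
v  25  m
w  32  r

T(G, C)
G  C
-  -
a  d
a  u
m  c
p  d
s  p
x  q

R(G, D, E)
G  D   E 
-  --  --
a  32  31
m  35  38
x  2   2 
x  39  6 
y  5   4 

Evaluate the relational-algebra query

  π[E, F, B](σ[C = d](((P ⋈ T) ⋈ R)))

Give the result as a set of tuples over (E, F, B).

Joining P and T on G yields {(a, 23, m, c), (d, 26, x, q), (d, 34, a, d), (d, 34, a, u), (m, 18, a, d), (m, 18, a, u), (n, 35, x, q), (p, 14, a, d), (p, 14, a, u), (s, 15, x, q), (t, 5, m, c), (v, 25, m, c)}.
Joining (P ⋈ T) and R on G yields {(a, 23, m, c, 35, 38), (d, 26, x, q, 2, 2), (d, 26, x, q, 39, 6), (d, 34, a, d, 32, 31), (d, 34, a, u, 32, 31), (m, 18, a, d, 32, 31), (m, 18, a, u, 32, 31), (n, 35, x, q, 2, 2), (n, 35, x, q, 39, 6), (p, 14, a, d, 32, 31), (p, 14, a, u, 32, 31), (s, 15, x, q, 2, 2), (s, 15, x, q, 39, 6), (t, 5, m, c, 35, 38), (v, 25, m, c, 35, 38)}.
Selection C = d: {(d, 34, a, d, 32, 31), (m, 18, a, d, 32, 31), (p, 14, a, d, 32, 31)}
π[E, F, B]: project onto (E, F, B) → {(31, d, 34), (31, m, 18), (31, p, 14)}

{(31, d, 34), (31, m, 18), (31, p, 14)}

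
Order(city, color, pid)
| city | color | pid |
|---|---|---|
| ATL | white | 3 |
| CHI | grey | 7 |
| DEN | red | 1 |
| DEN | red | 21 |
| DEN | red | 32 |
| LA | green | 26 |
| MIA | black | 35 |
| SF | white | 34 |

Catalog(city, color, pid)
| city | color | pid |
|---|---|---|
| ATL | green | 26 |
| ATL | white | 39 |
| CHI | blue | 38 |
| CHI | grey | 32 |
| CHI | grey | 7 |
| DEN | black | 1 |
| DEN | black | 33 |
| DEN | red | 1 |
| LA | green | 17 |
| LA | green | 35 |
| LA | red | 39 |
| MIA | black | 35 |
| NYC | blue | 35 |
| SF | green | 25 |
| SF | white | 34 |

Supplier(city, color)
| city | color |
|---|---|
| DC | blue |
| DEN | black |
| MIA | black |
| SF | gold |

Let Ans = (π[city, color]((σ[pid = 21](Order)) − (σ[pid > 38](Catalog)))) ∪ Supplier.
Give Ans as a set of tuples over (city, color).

Apply σ_{pid = 21}; surviving tuples: {(DEN, red, 21)}
Apply σ_{pid > 38}; surviving tuples: {(ATL, white, 39), (LA, red, 39)}
Set difference of the two operands is {(DEN, red, 21)}.
π_{city, color} gives {(DEN, red)}.
Set union of the two operands is {(DC, blue), (DEN, black), (DEN, red), (MIA, black), (SF, gold)}.

{(DC, blue), (DEN, black), (DEN, red), (MIA, black), (SF, gold)}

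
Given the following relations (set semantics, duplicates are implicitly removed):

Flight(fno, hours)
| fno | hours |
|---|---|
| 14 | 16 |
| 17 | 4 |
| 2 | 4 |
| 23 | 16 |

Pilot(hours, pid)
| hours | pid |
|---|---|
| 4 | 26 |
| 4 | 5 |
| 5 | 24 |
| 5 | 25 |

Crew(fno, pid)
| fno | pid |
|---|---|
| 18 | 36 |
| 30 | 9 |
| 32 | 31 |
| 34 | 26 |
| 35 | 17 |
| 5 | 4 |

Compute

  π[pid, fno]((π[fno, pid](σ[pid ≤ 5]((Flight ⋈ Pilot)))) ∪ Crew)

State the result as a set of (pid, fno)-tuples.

Natural join on hours: {(17, 4, 26), (17, 4, 5), (2, 4, 26), (2, 4, 5)}
σ[pid ≤ 5]: keep tuples satisfying pid ≤ 5 → {(17, 4, 5), (2, 4, 5)}
Projecting to fno, pid: {(17, 5), (2, 5)}
Set union of the two operands is {(17, 5), (18, 36), (2, 5), (30, 9), (32, 31), (34, 26), (35, 17), (5, 4)}.
Projecting to pid, fno: {(17, 35), (26, 34), (31, 32), (36, 18), (4, 5), (5, 17), (5, 2), (9, 30)}

{(17, 35), (26, 34), (31, 32), (36, 18), (4, 5), (5, 17), (5, 2), (9, 30)}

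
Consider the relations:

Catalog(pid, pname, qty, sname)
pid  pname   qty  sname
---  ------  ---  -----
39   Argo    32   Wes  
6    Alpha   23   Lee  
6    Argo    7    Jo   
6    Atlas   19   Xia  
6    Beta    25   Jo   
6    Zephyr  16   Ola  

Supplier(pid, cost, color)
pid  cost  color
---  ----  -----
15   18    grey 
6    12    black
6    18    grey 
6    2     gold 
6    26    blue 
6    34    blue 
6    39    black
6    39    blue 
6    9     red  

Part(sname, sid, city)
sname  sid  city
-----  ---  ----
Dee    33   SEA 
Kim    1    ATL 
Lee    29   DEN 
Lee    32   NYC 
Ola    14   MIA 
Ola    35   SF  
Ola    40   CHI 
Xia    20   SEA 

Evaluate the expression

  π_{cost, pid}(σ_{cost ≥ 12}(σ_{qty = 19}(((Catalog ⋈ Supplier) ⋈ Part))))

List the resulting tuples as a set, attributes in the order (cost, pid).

{(12, 6), (18, 6), (26, 6), (34, 6), (39, 6)}

Natural join on pid: {(6, Alpha, 23, Lee, 12, black), (6, Alpha, 23, Lee, 18, grey), (6, Alpha, 23, Lee, 2, gold), (6, Alpha, 23, Lee, 26, blue), (6, Alpha, 23, Lee, 34, blue), (6, Alpha, 23, Lee, 39, black), (6, Alpha, 23, Lee, 39, blue), (6, Alpha, 23, Lee, 9, red), (6, Argo, 7, Jo, 12, black), (6, Argo, 7, Jo, 18, grey), (6, Argo, 7, Jo, 2, gold), (6, Argo, 7, Jo, 26, blue), (6, Argo, 7, Jo, 34, blue), (6, Argo, 7, Jo, 39, black), (6, Argo, 7, Jo, 39, blue), (6, Argo, 7, Jo, 9, red), (6, Atlas, 19, Xia, 12, black), (6, Atlas, 19, Xia, 18, grey), (6, Atlas, 19, Xia, 2, gold), (6, Atlas, 19, Xia, 26, blue), (6, Atlas, 19, Xia, 34, blue), (6, Atlas, 19, Xia, 39, black), (6, Atlas, 19, Xia, 39, blue), (6, Atlas, 19, Xia, 9, red), (6, Beta, 25, Jo, 12, black), (6, Beta, 25, Jo, 18, grey), (6, Beta, 25, Jo, 2, gold), (6, Beta, 25, Jo, 26, blue), (6, Beta, 25, Jo, 34, blue), (6, Beta, 25, Jo, 39, black), (6, Beta, 25, Jo, 39, blue), (6, Beta, 25, Jo, 9, red), (6, Zephyr, 16, Ola, 12, black), (6, Zephyr, 16, Ola, 18, grey), (6, Zephyr, 16, Ola, 2, gold), (6, Zephyr, 16, Ola, 26, blue), (6, Zephyr, 16, Ola, 34, blue), (6, Zephyr, 16, Ola, 39, black), (6, Zephyr, 16, Ola, 39, blue), (6, Zephyr, 16, Ola, 9, red)}
Natural join on sname: {(6, Alpha, 23, Lee, 12, black, 29, DEN), (6, Alpha, 23, Lee, 12, black, 32, NYC), (6, Alpha, 23, Lee, 18, grey, 29, DEN), (6, Alpha, 23, Lee, 18, grey, 32, NYC), (6, Alpha, 23, Lee, 2, gold, 29, DEN), (6, Alpha, 23, Lee, 2, gold, 32, NYC), (6, Alpha, 23, Lee, 26, blue, 29, DEN), (6, Alpha, 23, Lee, 26, blue, 32, NYC), (6, Alpha, 23, Lee, 34, blue, 29, DEN), (6, Alpha, 23, Lee, 34, blue, 32, NYC), (6, Alpha, 23, Lee, 39, black, 29, DEN), (6, Alpha, 23, Lee, 39, black, 32, NYC), (6, Alpha, 23, Lee, 39, blue, 29, DEN), (6, Alpha, 23, Lee, 39, blue, 32, NYC), (6, Alpha, 23, Lee, 9, red, 29, DEN), (6, Alpha, 23, Lee, 9, red, 32, NYC), (6, Atlas, 19, Xia, 12, black, 20, SEA), (6, Atlas, 19, Xia, 18, grey, 20, SEA), (6, Atlas, 19, Xia, 2, gold, 20, SEA), (6, Atlas, 19, Xia, 26, blue, 20, SEA), (6, Atlas, 19, Xia, 34, blue, 20, SEA), (6, Atlas, 19, Xia, 39, black, 20, SEA), (6, Atlas, 19, Xia, 39, blue, 20, SEA), (6, Atlas, 19, Xia, 9, red, 20, SEA), (6, Zephyr, 16, Ola, 12, black, 14, MIA), (6, Zephyr, 16, Ola, 12, black, 35, SF), (6, Zephyr, 16, Ola, 12, black, 40, CHI), (6, Zephyr, 16, Ola, 18, grey, 14, MIA), (6, Zephyr, 16, Ola, 18, grey, 35, SF), (6, Zephyr, 16, Ola, 18, grey, 40, CHI), (6, Zephyr, 16, Ola, 2, gold, 14, MIA), (6, Zephyr, 16, Ola, 2, gold, 35, SF), (6, Zephyr, 16, Ola, 2, gold, 40, CHI), (6, Zephyr, 16, Ola, 26, blue, 14, MIA), (6, Zephyr, 16, Ola, 26, blue, 35, SF), (6, Zephyr, 16, Ola, 26, blue, 40, CHI), (6, Zephyr, 16, Ola, 34, blue, 14, MIA), (6, Zephyr, 16, Ola, 34, blue, 35, SF), (6, Zephyr, 16, Ola, 34, blue, 40, CHI), (6, Zephyr, 16, Ola, 39, black, 14, MIA), (6, Zephyr, 16, Ola, 39, black, 35, SF), (6, Zephyr, 16, Ola, 39, black, 40, CHI), (6, Zephyr, 16, Ola, 39, blue, 14, MIA), (6, Zephyr, 16, Ola, 39, blue, 35, SF), (6, Zephyr, 16, Ola, 39, blue, 40, CHI), (6, Zephyr, 16, Ola, 9, red, 14, MIA), (6, Zephyr, 16, Ola, 9, red, 35, SF), (6, Zephyr, 16, Ola, 9, red, 40, CHI)}
Selection qty = 19: {(6, Atlas, 19, Xia, 12, black, 20, SEA), (6, Atlas, 19, Xia, 18, grey, 20, SEA), (6, Atlas, 19, Xia, 2, gold, 20, SEA), (6, Atlas, 19, Xia, 26, blue, 20, SEA), (6, Atlas, 19, Xia, 34, blue, 20, SEA), (6, Atlas, 19, Xia, 39, black, 20, SEA), (6, Atlas, 19, Xia, 39, blue, 20, SEA), (6, Atlas, 19, Xia, 9, red, 20, SEA)}
Selection cost ≥ 12: {(6, Atlas, 19, Xia, 12, black, 20, SEA), (6, Atlas, 19, Xia, 18, grey, 20, SEA), (6, Atlas, 19, Xia, 26, blue, 20, SEA), (6, Atlas, 19, Xia, 34, blue, 20, SEA), (6, Atlas, 19, Xia, 39, black, 20, SEA), (6, Atlas, 19, Xia, 39, blue, 20, SEA)}
π[cost, pid]: project onto (cost, pid) (1 duplicate(s) eliminated) → {(12, 6), (18, 6), (26, 6), (34, 6), (39, 6)}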